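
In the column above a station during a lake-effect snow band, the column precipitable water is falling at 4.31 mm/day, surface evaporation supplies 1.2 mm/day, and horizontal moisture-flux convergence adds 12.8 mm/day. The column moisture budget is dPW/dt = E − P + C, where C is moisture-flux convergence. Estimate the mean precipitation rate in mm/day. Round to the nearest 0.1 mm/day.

P ≈ 18.3 mm/day

dPW/dt = -4.31 mm/day.
P = E + C − dPW/dt = 1.2 + (12.8) − (-4.31) = 18.3 mm/day.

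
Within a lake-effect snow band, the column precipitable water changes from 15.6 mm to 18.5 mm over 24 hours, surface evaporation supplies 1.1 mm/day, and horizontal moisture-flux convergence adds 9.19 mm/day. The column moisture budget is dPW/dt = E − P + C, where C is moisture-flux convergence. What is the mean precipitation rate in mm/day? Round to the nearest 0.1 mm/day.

dPW/dt = (18.5 − 15.6) mm / (24/24 day) = +2.900 mm/day.
P = E + C − dPW/dt = 1.1 + (9.19) − (+2.900) = 7.4 mm/day.

P ≈ 7.4 mm/day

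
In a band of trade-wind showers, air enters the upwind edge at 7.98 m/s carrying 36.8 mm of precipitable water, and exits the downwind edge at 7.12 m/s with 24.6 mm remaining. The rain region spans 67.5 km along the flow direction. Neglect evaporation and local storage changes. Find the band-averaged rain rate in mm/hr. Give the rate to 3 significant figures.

R ≈ 6.32 mm/hr

Column moisture flux per unit crosswind length is F = V × PW.
Inflow: F_in = 7.98 × 36.8 = 293.664 mm·m/s
Outflow: F_out = 7.12 × 24.6 = 175.152 mm·m/s
Steady-state rate R = (F_in − F_out)/L = (293.664 − 175.152) / 67500 m = 1.756e-03 mm/s.
R = 1.756e-03 × 3600 = 6.32 mm/hr.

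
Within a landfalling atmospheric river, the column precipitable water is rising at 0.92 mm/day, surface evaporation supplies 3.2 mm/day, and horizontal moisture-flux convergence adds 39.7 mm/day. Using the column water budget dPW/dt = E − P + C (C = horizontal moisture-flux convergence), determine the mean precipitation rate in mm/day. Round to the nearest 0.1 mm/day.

dPW/dt = +0.92 mm/day.
P = E + C − dPW/dt = 3.2 + (39.7) − (+0.92) = 42.0 mm/day.

P ≈ 42.0 mm/day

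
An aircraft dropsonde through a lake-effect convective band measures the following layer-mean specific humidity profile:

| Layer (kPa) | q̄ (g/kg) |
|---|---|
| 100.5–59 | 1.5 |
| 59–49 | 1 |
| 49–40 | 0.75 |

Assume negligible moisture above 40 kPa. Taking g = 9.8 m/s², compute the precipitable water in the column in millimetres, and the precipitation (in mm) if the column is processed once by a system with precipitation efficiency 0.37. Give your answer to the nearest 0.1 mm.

Precipitable water is the column-integrated vapour mass per unit area: PW = (1/g) Σ q̄ Δp, with q in kg/kg and Δp in Pa (1 kg/m² of water = 1 mm).
Layer 100.5–59 kPa: Δp = 415 hPa = 41500 Pa, q̄ = 0.0015 kg/kg → 0.0015 × 41500 / 9.8 = 6.35 mm
Layer 59–49 kPa: Δp = 100 hPa = 10000 Pa, q̄ = 0.001 kg/kg → 0.001 × 10000 / 9.8 = 1.02 mm
Layer 49–40 kPa: Δp = 90 hPa = 9000 Pa, q̄ = 0.00075 kg/kg → 0.00075 × 9000 / 9.8 = 0.69 mm
PW = 6.35 + 1.02 + 0.69 = 8.06 ≈ 8.1 mm.
Precipitation = ε × PW = 0.37 × 8.1 = 3.0 mm.

PW ≈ 8.1 mm; precipitation ≈ 3.0 mm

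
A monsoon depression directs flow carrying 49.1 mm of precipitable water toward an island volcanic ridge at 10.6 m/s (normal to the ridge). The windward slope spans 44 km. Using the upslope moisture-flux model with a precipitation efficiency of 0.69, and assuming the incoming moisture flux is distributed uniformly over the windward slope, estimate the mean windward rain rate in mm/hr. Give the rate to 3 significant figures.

Incoming column moisture flux per unit ridge length: F = V × PW = 10.6 × 49.1 = 520.46 mm·m/s.
Spread over the 44 km slope with efficiency ε = 0.69: R = ε·F/W = 0.69 × 520.46 / 44000 m = 8.162e-03 mm/s.
R = 8.162e-03 × 3600 = 29.4 mm/hr.

R ≈ 29.4 mm/hr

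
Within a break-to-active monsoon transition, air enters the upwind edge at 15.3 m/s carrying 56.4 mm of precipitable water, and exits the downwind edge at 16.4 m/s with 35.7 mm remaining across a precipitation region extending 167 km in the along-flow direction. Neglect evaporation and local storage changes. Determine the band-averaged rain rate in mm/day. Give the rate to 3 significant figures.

Column moisture flux per unit crosswind length is F = V × PW.
Inflow: F_in = 15.3 × 56.4 = 862.92 mm·m/s
Outflow: F_out = 16.4 × 35.7 = 585.48 mm·m/s
Steady-state rate R = (F_in − F_out)/L = (862.92 − 585.48) / 167000 m = 1.661e-03 mm/s.
R = 1.661e-03 × 3600 × 24 = 144 mm/day.

R ≈ 144 mm/day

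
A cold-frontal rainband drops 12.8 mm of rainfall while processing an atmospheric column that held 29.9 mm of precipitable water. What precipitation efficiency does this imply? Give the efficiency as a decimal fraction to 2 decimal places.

ε = rainfall / PW = 12.8 / 29.9 = 0.43.

ε ≈ 0.43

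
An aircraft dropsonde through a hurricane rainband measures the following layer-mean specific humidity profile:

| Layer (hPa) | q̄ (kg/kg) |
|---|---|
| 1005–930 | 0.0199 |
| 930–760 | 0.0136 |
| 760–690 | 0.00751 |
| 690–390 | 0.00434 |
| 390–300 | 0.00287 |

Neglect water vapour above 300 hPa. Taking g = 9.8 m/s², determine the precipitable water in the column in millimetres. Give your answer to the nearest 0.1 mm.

PW ≈ 60.1 mm

Precipitable water is the column-integrated vapour mass per unit area: PW = (1/g) Σ q̄ Δp, with q in kg/kg and Δp in Pa (1 kg/m² of water = 1 mm).
Layer 1005–930 hPa: Δp = 75 hPa = 7500 Pa, q̄ = 0.0199 kg/kg → 0.0199 × 7500 / 9.8 = 15.23 mm
Layer 930–760 hPa: Δp = 170 hPa = 17000 Pa, q̄ = 0.0136 kg/kg → 0.0136 × 17000 / 9.8 = 23.59 mm
Layer 760–690 hPa: Δp = 70 hPa = 7000 Pa, q̄ = 0.00751 kg/kg → 0.00751 × 7000 / 9.8 = 5.36 mm
Layer 690–390 hPa: Δp = 300 hPa = 30000 Pa, q̄ = 0.00434 kg/kg → 0.00434 × 30000 / 9.8 = 13.29 mm
Layer 390–300 hPa: Δp = 90 hPa = 9000 Pa, q̄ = 0.00287 kg/kg → 0.00287 × 9000 / 9.8 = 2.64 mm
PW = 15.23 + 23.59 + 5.36 + 13.29 + 2.64 = 60.11 ≈ 60.1 mm.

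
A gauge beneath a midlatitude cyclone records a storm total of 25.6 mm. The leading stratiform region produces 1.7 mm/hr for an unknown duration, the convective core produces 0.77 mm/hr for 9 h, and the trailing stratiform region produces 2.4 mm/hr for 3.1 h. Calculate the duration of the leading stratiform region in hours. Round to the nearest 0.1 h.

duration ≈ 6.6 h

Known phases: 0.77 × 9 + 2.4 × 3.1 = 6.93 + 7.44 = 14.37 mm.
Remaining depth = 25.6 − 14.37 = 11.23 mm.
Duration = 11.23 / 1.7 = 6.6 h.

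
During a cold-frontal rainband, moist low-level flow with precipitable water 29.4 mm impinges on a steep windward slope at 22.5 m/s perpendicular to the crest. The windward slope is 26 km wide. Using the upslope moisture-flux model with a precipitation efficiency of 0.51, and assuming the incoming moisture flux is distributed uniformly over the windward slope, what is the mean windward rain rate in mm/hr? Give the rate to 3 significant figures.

Incoming column moisture flux per unit ridge length: F = V × PW = 22.5 × 29.4 = 661.5 mm·m/s.
Spread over the 26 km slope with efficiency ε = 0.51: R = ε·F/W = 0.51 × 661.5 / 26000 m = 1.298e-02 mm/s.
R = 1.298e-02 × 3600 = 46.7 mm/hr.

R ≈ 46.7 mm/hr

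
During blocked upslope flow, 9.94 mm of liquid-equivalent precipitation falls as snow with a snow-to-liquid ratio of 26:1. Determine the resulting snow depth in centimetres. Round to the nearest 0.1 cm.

Snow depth = liquid × ratio = 9.94 mm × 26 = 258.44 mm = 25.8 cm.

snow depth ≈ 25.8 cm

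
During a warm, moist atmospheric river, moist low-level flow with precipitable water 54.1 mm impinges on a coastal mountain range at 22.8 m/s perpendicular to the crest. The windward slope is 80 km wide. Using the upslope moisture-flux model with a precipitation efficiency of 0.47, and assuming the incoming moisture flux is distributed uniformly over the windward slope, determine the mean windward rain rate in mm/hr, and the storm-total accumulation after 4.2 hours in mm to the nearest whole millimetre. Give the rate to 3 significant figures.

Incoming column moisture flux per unit ridge length: F = V × PW = 22.8 × 54.1 = 1233.48 mm·m/s.
Spread over the 80 km slope with efficiency ε = 0.47: R = ε·F/W = 0.47 × 1233.48 / 80000 m = 7.247e-03 mm/s.
R = 7.247e-03 × 3600 = 26.1 mm/hr.
Over 4.2 h: total = 26.1 × 4.2 = 109.62 ≈ 110 mm.

R ≈ 26.1 mm/hr; total ≈ 110 mm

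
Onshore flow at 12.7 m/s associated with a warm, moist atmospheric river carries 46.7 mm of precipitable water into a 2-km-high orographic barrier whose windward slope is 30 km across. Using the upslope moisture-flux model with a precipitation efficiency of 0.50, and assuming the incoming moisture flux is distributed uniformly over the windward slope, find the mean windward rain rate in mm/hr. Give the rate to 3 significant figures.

Incoming column moisture flux per unit ridge length: F = V × PW = 12.7 × 46.7 = 593.09 mm·m/s.
Spread over the 30 km slope with efficiency ε = 0.50: R = ε·F/W = 0.50 × 593.09 / 30000 m = 9.885e-03 mm/s.
R = 9.885e-03 × 3600 = 35.6 mm/hr.

R ≈ 35.6 mm/hr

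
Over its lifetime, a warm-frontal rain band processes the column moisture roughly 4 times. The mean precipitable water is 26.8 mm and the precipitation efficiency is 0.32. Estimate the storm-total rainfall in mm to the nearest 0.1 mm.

Each cycle deposits ε × PW = 0.32 × 26.8 = 8.576 mm.
Over 4 cycles: 4 × 8.576 = 34.3 mm.

rainfall ≈ 34.3 mm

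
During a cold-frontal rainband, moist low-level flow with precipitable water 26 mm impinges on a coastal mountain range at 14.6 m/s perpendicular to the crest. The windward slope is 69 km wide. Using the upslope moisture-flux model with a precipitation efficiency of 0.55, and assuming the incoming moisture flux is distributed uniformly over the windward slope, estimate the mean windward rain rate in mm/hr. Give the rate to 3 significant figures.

Incoming column moisture flux per unit ridge length: F = V × PW = 14.6 × 26 = 379.6 mm·m/s.
Spread over the 69 km slope with efficiency ε = 0.55: R = ε·F/W = 0.55 × 379.6 / 69000 m = 3.026e-03 mm/s.
R = 3.026e-03 × 3600 = 10.9 mm/hr.

R ≈ 10.9 mm/hr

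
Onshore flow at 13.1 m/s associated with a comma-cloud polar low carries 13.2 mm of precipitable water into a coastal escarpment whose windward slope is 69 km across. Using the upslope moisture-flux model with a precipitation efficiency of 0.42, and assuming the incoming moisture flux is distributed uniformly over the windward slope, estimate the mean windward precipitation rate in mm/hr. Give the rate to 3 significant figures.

Incoming column moisture flux per unit ridge length: F = V × PW = 13.1 × 13.2 = 172.92 mm·m/s.
Spread over the 69 km slope with efficiency ε = 0.42: R = ε·F/W = 0.42 × 172.92 / 69000 m = 1.053e-03 mm/s.
R = 1.053e-03 × 3600 = 3.79 mm/hr.

R ≈ 3.79 mm/hr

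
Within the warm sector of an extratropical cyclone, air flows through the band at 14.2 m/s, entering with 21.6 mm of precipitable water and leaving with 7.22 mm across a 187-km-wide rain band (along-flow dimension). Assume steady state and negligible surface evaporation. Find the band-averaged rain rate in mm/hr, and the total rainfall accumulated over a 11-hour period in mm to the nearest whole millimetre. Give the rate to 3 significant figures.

R ≈ 3.93 mm/hr; total ≈ 43 mm

Column moisture flux per unit crosswind length is F = V × PW.
Inflow: F_in = 14.2 × 21.6 = 306.72 mm·m/s
Outflow: F_out = 14.2 × 7.22 = 102.524 mm·m/s
Steady-state rate R = (F_in − F_out)/L = (306.72 − 102.524) / 187000 m = 1.092e-03 mm/s.
R = 1.092e-03 × 3600 = 3.93 mm/hr.
Over 11 h: total = 3.93 × 11 = 43.23 ≈ 43 mm.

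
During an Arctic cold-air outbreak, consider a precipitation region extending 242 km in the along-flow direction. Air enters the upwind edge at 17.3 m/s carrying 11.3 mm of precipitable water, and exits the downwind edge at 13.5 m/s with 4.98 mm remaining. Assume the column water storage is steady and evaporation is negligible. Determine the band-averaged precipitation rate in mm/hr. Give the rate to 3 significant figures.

R ≈ 1.91 mm/hr

Column moisture flux per unit crosswind length is F = V × PW.
Inflow: F_in = 17.3 × 11.3 = 195.49 mm·m/s
Outflow: F_out = 13.5 × 4.98 = 67.23 mm·m/s
Steady-state rate R = (F_in − F_out)/L = (195.49 − 67.23) / 242000 m = 5.300e-04 mm/s.
R = 5.300e-04 × 3600 = 1.91 mm/hr.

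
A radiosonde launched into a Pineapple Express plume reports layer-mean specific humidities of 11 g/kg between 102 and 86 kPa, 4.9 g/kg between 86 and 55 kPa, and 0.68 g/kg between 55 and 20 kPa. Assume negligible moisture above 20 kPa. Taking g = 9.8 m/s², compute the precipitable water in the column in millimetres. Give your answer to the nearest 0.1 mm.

PW ≈ 35.9 mm

Precipitable water is the column-integrated vapour mass per unit area: PW = (1/g) Σ q̄ Δp, with q in kg/kg and Δp in Pa (1 kg/m² of water = 1 mm).
Layer 102–86 kPa: Δp = 160 hPa = 16000 Pa, q̄ = 0.011 kg/kg → 0.011 × 16000 / 9.8 = 17.96 mm
Layer 86–55 kPa: Δp = 310 hPa = 31000 Pa, q̄ = 0.0049 kg/kg → 0.0049 × 31000 / 9.8 = 15.50 mm
Layer 55–20 kPa: Δp = 350 hPa = 35000 Pa, q̄ = 0.00068 kg/kg → 0.00068 × 35000 / 9.8 = 2.43 mm
PW = 17.96 + 15.50 + 2.43 = 35.89 ≈ 35.9 mm.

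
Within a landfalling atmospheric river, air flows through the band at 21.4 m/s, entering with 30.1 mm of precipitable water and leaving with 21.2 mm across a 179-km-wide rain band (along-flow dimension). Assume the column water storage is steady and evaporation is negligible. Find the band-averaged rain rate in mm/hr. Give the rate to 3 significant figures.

Column moisture flux per unit crosswind length is F = V × PW.
Inflow: F_in = 21.4 × 30.1 = 644.14 mm·m/s
Outflow: F_out = 21.4 × 21.2 = 453.68 mm·m/s
Steady-state rate R = (F_in − F_out)/L = (644.14 − 453.68) / 179000 m = 1.064e-03 mm/s.
R = 1.064e-03 × 3600 = 3.83 mm/hr.

R ≈ 3.83 mm/hr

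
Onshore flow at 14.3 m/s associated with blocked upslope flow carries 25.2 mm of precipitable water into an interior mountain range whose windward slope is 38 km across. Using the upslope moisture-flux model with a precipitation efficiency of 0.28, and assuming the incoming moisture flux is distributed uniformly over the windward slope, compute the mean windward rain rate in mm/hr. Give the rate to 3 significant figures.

Incoming column moisture flux per unit ridge length: F = V × PW = 14.3 × 25.2 = 360.36 mm·m/s.
Spread over the 38 km slope with efficiency ε = 0.28: R = ε·F/W = 0.28 × 360.36 / 38000 m = 2.655e-03 mm/s.
R = 2.655e-03 × 3600 = 9.56 mm/hr.

R ≈ 9.56 mm/hr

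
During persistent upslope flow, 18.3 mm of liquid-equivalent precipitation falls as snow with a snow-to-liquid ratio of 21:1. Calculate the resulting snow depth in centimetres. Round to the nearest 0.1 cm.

Snow depth = liquid × ratio = 18.3 mm × 21 = 384.3 mm = 38.4 cm.

snow depth ≈ 38.4 cm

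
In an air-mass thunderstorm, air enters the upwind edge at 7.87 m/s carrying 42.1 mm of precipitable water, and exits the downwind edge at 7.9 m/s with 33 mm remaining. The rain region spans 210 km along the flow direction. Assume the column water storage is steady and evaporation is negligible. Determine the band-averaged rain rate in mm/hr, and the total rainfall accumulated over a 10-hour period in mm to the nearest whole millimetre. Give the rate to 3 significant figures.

R ≈ 1.21 mm/hr; total ≈ 12 mm

Column moisture flux per unit crosswind length is F = V × PW.
Inflow: F_in = 7.87 × 42.1 = 331.327 mm·m/s
Outflow: F_out = 7.9 × 33 = 260.7 mm·m/s
Steady-state rate R = (F_in − F_out)/L = (331.327 − 260.7) / 210000 m = 3.363e-04 mm/s.
R = 3.363e-04 × 3600 = 1.21 mm/hr.
Over 10 h: total = 1.21 × 10 = 12.1 ≈ 12 mm.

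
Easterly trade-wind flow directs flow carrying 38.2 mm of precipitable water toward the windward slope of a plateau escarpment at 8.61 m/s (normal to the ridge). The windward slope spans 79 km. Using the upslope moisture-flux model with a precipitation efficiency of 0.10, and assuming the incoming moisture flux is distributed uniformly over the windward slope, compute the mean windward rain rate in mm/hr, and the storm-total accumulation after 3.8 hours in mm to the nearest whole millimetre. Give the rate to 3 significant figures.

Incoming column moisture flux per unit ridge length: F = V × PW = 8.61 × 38.2 = 328.902 mm·m/s.
Spread over the 79 km slope with efficiency ε = 0.10: R = ε·F/W = 0.10 × 328.902 / 79000 m = 4.163e-04 mm/s.
R = 4.163e-04 × 3600 = 1.50 mm/hr.
Over 3.8 h: total = 1.50 × 3.8 = 5.7 ≈ 6 mm.

R ≈ 1.50 mm/hr; total ≈ 6 mm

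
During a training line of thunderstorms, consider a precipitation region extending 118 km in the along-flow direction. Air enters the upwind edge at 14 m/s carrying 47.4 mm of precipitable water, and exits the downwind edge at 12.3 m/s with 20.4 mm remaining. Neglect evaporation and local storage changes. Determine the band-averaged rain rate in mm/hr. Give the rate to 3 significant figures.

Column moisture flux per unit crosswind length is F = V × PW.
Inflow: F_in = 14 × 47.4 = 663.6 mm·m/s
Outflow: F_out = 12.3 × 20.4 = 250.92 mm·m/s
Steady-state rate R = (F_in − F_out)/L = (663.6 − 250.92) / 118000 m = 3.497e-03 mm/s.
R = 3.497e-03 × 3600 = 12.6 mm/hr.

R ≈ 12.6 mm/hr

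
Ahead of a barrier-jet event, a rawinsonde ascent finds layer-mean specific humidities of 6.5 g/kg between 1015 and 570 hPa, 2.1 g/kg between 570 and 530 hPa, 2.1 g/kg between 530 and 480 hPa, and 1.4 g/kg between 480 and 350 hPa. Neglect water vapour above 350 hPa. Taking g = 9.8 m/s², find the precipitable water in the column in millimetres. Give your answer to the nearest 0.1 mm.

Precipitable water is the column-integrated vapour mass per unit area: PW = (1/g) Σ q̄ Δp, with q in kg/kg and Δp in Pa (1 kg/m² of water = 1 mm).
Layer 1015–570 hPa: Δp = 445 hPa = 44500 Pa, q̄ = 0.0065 kg/kg → 0.0065 × 44500 / 9.8 = 29.52 mm
Layer 570–530 hPa: Δp = 40 hPa = 4000 Pa, q̄ = 0.0021 kg/kg → 0.0021 × 4000 / 9.8 = 0.86 mm
Layer 530–480 hPa: Δp = 50 hPa = 5000 Pa, q̄ = 0.0021 kg/kg → 0.0021 × 5000 / 9.8 = 1.07 mm
Layer 480–350 hPa: Δp = 130 hPa = 13000 Pa, q̄ = 0.0014 kg/kg → 0.0014 × 13000 / 9.8 = 1.86 mm
PW = 29.52 + 0.86 + 1.07 + 1.86 = 33.31 ≈ 33.3 mm.

PW ≈ 33.3 mm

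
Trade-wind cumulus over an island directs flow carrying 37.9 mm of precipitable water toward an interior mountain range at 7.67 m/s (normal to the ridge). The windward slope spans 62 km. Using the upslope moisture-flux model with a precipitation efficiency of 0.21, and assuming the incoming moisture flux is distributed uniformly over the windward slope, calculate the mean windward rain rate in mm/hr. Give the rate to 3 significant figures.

R ≈ 3.54 mm/hr

Incoming column moisture flux per unit ridge length: F = V × PW = 7.67 × 37.9 = 290.693 mm·m/s.
Spread over the 62 km slope with efficiency ε = 0.21: R = ε·F/W = 0.21 × 290.693 / 62000 m = 9.846e-04 mm/s.
R = 9.846e-04 × 3600 = 3.54 mm/hr.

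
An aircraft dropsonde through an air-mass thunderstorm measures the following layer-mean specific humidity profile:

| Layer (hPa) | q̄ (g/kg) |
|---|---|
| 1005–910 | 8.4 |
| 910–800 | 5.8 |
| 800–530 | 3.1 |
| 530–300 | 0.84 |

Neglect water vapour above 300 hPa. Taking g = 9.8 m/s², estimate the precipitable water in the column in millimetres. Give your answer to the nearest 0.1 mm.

PW ≈ 25.2 mm

Precipitable water is the column-integrated vapour mass per unit area: PW = (1/g) Σ q̄ Δp, with q in kg/kg and Δp in Pa (1 kg/m² of water = 1 mm).
Layer 1005–910 hPa: Δp = 95 hPa = 9500 Pa, q̄ = 0.0084 kg/kg → 0.0084 × 9500 / 9.8 = 8.14 mm
Layer 910–800 hPa: Δp = 110 hPa = 11000 Pa, q̄ = 0.0058 kg/kg → 0.0058 × 11000 / 9.8 = 6.51 mm
Layer 800–530 hPa: Δp = 270 hPa = 27000 Pa, q̄ = 0.0031 kg/kg → 0.0031 × 27000 / 9.8 = 8.54 mm
Layer 530–300 hPa: Δp = 230 hPa = 23000 Pa, q̄ = 0.00084 kg/kg → 0.00084 × 23000 / 9.8 = 1.97 mm
PW = 8.14 + 6.51 + 8.54 + 1.97 = 25.16 ≈ 25.2 mm.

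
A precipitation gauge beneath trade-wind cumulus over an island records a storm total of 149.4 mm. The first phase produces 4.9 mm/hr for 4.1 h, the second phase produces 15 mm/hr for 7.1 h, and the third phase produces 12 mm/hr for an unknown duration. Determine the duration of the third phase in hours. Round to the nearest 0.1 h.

duration ≈ 1.9 h

Known phases: 4.9 × 4.1 + 15 × 7.1 = 20.09 + 106.5 = 126.59 mm.
Remaining depth = 149.4 − 126.59 = 22.81 mm.
Duration = 22.81 / 12 = 1.9 h.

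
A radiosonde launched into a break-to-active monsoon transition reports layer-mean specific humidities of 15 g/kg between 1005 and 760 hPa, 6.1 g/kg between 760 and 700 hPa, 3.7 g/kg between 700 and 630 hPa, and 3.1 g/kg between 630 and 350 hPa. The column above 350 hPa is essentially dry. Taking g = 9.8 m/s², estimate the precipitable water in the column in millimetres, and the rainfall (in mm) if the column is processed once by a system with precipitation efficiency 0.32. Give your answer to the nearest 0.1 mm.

Precipitable water is the column-integrated vapour mass per unit area: PW = (1/g) Σ q̄ Δp, with q in kg/kg and Δp in Pa (1 kg/m² of water = 1 mm).
Layer 1005–760 hPa: Δp = 245 hPa = 24500 Pa, q̄ = 0.015 kg/kg → 0.015 × 24500 / 9.8 = 37.50 mm
Layer 760–700 hPa: Δp = 60 hPa = 6000 Pa, q̄ = 0.0061 kg/kg → 0.0061 × 6000 / 9.8 = 3.73 mm
Layer 700–630 hPa: Δp = 70 hPa = 7000 Pa, q̄ = 0.0037 kg/kg → 0.0037 × 7000 / 9.8 = 2.64 mm
Layer 630–350 hPa: Δp = 280 hPa = 28000 Pa, q̄ = 0.0031 kg/kg → 0.0031 × 28000 / 9.8 = 8.86 mm
PW = 37.50 + 3.73 + 2.64 + 8.86 = 52.73 ≈ 52.7 mm.
Rainfall = ε × PW = 0.32 × 52.7 = 16.9 mm.

PW ≈ 52.7 mm; rainfall ≈ 16.9 mm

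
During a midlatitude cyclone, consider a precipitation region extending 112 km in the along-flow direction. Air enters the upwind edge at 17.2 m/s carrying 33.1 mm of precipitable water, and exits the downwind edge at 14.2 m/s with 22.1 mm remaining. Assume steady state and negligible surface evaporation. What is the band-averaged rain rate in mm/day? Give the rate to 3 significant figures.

R ≈ 197 mm/day

Column moisture flux per unit crosswind length is F = V × PW.
Inflow: F_in = 17.2 × 33.1 = 569.32 mm·m/s
Outflow: F_out = 14.2 × 22.1 = 313.82 mm·m/s
Steady-state rate R = (F_in − F_out)/L = (569.32 − 313.82) / 112000 m = 2.281e-03 mm/s.
R = 2.281e-03 × 3600 × 24 = 197 mm/day.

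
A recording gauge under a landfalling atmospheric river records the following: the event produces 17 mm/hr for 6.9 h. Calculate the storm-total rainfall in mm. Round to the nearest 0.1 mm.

total ≈ 117.3 mm

Total = Σ Rᵢ Δtᵢ = 17 × 6.9
      = 117.3 = 117.3 mm.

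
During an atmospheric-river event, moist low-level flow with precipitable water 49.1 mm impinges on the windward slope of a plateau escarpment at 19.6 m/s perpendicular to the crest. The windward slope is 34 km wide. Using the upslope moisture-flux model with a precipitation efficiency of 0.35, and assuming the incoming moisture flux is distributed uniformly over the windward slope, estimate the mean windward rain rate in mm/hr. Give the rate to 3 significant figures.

Incoming column moisture flux per unit ridge length: F = V × PW = 19.6 × 49.1 = 962.36 mm·m/s.
Spread over the 34 km slope with efficiency ε = 0.35: R = ε·F/W = 0.35 × 962.36 / 34000 m = 9.907e-03 mm/s.
R = 9.907e-03 × 3600 = 35.7 mm/hr.

R ≈ 35.7 mm/hr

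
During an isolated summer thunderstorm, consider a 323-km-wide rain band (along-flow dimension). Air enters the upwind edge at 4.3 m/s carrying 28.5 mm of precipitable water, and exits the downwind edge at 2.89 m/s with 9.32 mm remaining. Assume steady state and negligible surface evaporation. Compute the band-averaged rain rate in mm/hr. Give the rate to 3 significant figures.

Column moisture flux per unit crosswind length is F = V × PW.
Inflow: F_in = 4.3 × 28.5 = 122.55 mm·m/s
Outflow: F_out = 2.89 × 9.32 = 26.9348 mm·m/s
Steady-state rate R = (F_in − F_out)/L = (122.55 − 26.9348) / 323000 m = 2.960e-04 mm/s.
R = 2.960e-04 × 3600 = 1.07 mm/hr.

R ≈ 1.07 mm/hr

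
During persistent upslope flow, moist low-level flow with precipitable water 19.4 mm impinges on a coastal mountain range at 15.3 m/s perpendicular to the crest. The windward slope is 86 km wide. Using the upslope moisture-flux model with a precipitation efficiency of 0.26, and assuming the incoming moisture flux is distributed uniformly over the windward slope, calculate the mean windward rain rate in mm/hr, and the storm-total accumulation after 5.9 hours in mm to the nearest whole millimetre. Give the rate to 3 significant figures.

R ≈ 3.23 mm/hr; total ≈ 19 mm

Incoming column moisture flux per unit ridge length: F = V × PW = 15.3 × 19.4 = 296.82 mm·m/s.
Spread over the 86 km slope with efficiency ε = 0.26: R = ε·F/W = 0.26 × 296.82 / 86000 m = 8.974e-04 mm/s.
R = 8.974e-04 × 3600 = 3.23 mm/hr.
Over 5.9 h: total = 3.23 × 5.9 = 19.057 ≈ 19 mm.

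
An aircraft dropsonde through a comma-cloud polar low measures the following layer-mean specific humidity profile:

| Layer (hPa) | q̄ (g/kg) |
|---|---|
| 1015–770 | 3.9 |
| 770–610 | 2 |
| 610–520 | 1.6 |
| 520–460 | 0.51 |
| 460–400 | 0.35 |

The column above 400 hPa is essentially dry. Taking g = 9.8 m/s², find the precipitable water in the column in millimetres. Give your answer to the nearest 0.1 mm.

Precipitable water is the column-integrated vapour mass per unit area: PW = (1/g) Σ q̄ Δp, with q in kg/kg and Δp in Pa (1 kg/m² of water = 1 mm).
Layer 1015–770 hPa: Δp = 245 hPa = 24500 Pa, q̄ = 0.0039 kg/kg → 0.0039 × 24500 / 9.8 = 9.75 mm
Layer 770–610 hPa: Δp = 160 hPa = 16000 Pa, q̄ = 0.002 kg/kg → 0.002 × 16000 / 9.8 = 3.27 mm
Layer 610–520 hPa: Δp = 90 hPa = 9000 Pa, q̄ = 0.0016 kg/kg → 0.0016 × 9000 / 9.8 = 1.47 mm
Layer 520–460 hPa: Δp = 60 hPa = 6000 Pa, q̄ = 0.00051 kg/kg → 0.00051 × 6000 / 9.8 = 0.31 mm
Layer 460–400 hPa: Δp = 60 hPa = 6000 Pa, q̄ = 0.00035 kg/kg → 0.00035 × 6000 / 9.8 = 0.21 mm
PW = 9.75 + 3.27 + 1.47 + 0.31 + 0.21 = 15.01 ≈ 15.0 mm.

PW ≈ 15.0 mm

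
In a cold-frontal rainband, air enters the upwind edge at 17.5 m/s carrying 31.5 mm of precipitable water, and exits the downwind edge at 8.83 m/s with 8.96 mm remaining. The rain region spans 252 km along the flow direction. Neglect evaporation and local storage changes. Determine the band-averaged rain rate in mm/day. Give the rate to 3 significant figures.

R ≈ 162 mm/day

Column moisture flux per unit crosswind length is F = V × PW.
Inflow: F_in = 17.5 × 31.5 = 551.25 mm·m/s
Outflow: F_out = 8.83 × 8.96 = 79.1168 mm·m/s
Steady-state rate R = (F_in − F_out)/L = (551.25 − 79.1168) / 252000 m = 1.874e-03 mm/s.
R = 1.874e-03 × 3600 × 24 = 162 mm/day.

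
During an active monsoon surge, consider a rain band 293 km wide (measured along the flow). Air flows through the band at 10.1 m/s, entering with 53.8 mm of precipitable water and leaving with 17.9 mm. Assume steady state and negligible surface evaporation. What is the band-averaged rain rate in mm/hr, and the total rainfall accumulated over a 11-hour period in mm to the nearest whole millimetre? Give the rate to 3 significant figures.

Column moisture flux per unit crosswind length is F = V × PW.
Inflow: F_in = 10.1 × 53.8 = 543.38 mm·m/s
Outflow: F_out = 10.1 × 17.9 = 180.79 mm·m/s
Steady-state rate R = (F_in − F_out)/L = (543.38 − 180.79) / 293000 m = 1.238e-03 mm/s.
R = 1.238e-03 × 3600 = 4.46 mm/hr.
Over 11 h: total = 4.46 × 11 = 49.06 ≈ 49 mm.

R ≈ 4.46 mm/hr; total ≈ 49 mm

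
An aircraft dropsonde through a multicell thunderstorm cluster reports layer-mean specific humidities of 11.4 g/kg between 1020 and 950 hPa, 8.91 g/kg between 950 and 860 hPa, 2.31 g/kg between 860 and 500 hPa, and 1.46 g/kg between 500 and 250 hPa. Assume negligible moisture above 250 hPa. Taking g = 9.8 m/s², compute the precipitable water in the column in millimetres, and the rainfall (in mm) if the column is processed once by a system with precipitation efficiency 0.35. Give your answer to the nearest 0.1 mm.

Precipitable water is the column-integrated vapour mass per unit area: PW = (1/g) Σ q̄ Δp, with q in kg/kg and Δp in Pa (1 kg/m² of water = 1 mm).
Layer 1020–950 hPa: Δp = 70 hPa = 7000 Pa, q̄ = 0.0114 kg/kg → 0.0114 × 7000 / 9.8 = 8.14 mm
Layer 950–860 hPa: Δp = 90 hPa = 9000 Pa, q̄ = 0.00891 kg/kg → 0.00891 × 9000 / 9.8 = 8.18 mm
Layer 860–500 hPa: Δp = 360 hPa = 36000 Pa, q̄ = 0.00231 kg/kg → 0.00231 × 36000 / 9.8 = 8.49 mm
Layer 500–250 hPa: Δp = 250 hPa = 25000 Pa, q̄ = 0.00146 kg/kg → 0.00146 × 25000 / 9.8 = 3.72 mm
PW = 8.14 + 8.18 + 8.49 + 3.72 = 28.53 ≈ 28.5 mm.
Rainfall = ε × PW = 0.35 × 28.5 = 10.0 mm.

PW ≈ 28.5 mm; rainfall ≈ 10.0 mm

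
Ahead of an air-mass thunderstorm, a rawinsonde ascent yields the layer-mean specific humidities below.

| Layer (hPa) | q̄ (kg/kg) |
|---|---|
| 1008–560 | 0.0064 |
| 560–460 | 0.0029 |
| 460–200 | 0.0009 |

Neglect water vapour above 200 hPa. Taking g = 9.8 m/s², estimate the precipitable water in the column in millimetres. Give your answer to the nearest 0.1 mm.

Precipitable water is the column-integrated vapour mass per unit area: PW = (1/g) Σ q̄ Δp, with q in kg/kg and Δp in Pa (1 kg/m² of water = 1 mm).
Layer 1008–560 hPa: Δp = 448 hPa = 44800 Pa, q̄ = 0.0064 kg/kg → 0.0064 × 44800 / 9.8 = 29.26 mm
Layer 560–460 hPa: Δp = 100 hPa = 10000 Pa, q̄ = 0.0029 kg/kg → 0.0029 × 10000 / 9.8 = 2.96 mm
Layer 460–200 hPa: Δp = 260 hPa = 26000 Pa, q̄ = 0.0009 kg/kg → 0.0009 × 26000 / 9.8 = 2.39 mm
PW = 29.26 + 2.96 + 2.39 = 34.61 ≈ 34.6 mm.

PW ≈ 34.6 mm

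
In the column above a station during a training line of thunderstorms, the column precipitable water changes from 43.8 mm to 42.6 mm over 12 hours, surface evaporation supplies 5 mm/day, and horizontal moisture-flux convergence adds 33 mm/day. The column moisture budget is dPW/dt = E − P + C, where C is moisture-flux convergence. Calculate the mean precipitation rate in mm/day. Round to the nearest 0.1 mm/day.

P ≈ 40.4 mm/day

dPW/dt = (42.6 − 43.8) mm / (12/24 day) = -2.400 mm/day.
P = E + C − dPW/dt = 5 + (33) − (-2.400) = 40.4 mm/day.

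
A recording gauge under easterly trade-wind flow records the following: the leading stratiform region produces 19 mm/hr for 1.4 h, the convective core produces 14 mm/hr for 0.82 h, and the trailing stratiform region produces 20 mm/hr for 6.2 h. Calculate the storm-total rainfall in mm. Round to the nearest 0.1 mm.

total ≈ 162.1 mm

Total = Σ Rᵢ Δtᵢ = 19 × 1.4 + 14 × 0.82 + 20 × 6.2
      = 26.6 + 11.48 + 124 = 162.1 mm.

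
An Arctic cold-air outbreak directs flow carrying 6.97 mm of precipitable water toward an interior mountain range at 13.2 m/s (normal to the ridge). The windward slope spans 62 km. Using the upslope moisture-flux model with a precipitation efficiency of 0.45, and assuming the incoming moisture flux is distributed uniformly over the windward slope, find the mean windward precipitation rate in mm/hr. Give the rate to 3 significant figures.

Incoming column moisture flux per unit ridge length: F = V × PW = 13.2 × 6.97 = 92.004 mm·m/s.
Spread over the 62 km slope with efficiency ε = 0.45: R = ε·F/W = 0.45 × 92.004 / 62000 m = 6.678e-04 mm/s.
R = 6.678e-04 × 3600 = 2.40 mm/hr.

R ≈ 2.40 mm/hr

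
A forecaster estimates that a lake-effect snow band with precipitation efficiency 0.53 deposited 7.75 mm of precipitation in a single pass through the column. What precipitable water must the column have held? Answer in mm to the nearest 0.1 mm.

PW ≈ 14.6 mm

PW = precipitation / ε = 7.75 / 0.53 = 14.6 mm.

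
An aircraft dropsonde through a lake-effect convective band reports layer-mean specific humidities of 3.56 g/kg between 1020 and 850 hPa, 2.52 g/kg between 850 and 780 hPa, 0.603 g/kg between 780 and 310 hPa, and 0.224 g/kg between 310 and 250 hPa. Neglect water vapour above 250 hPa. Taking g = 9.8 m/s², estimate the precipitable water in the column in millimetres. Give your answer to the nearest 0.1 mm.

Precipitable water is the column-integrated vapour mass per unit area: PW = (1/g) Σ q̄ Δp, with q in kg/kg and Δp in Pa (1 kg/m² of water = 1 mm).
Layer 1020–850 hPa: Δp = 170 hPa = 17000 Pa, q̄ = 0.00356 kg/kg → 0.00356 × 17000 / 9.8 = 6.18 mm
Layer 850–780 hPa: Δp = 70 hPa = 7000 Pa, q̄ = 0.00252 kg/kg → 0.00252 × 7000 / 9.8 = 1.80 mm
Layer 780–310 hPa: Δp = 470 hPa = 47000 Pa, q̄ = 0.000603 kg/kg → 0.000603 × 47000 / 9.8 = 2.89 mm
Layer 310–250 hPa: Δp = 60 hPa = 6000 Pa, q̄ = 0.000224 kg/kg → 0.000224 × 6000 / 9.8 = 0.14 mm
PW = 6.18 + 1.80 + 2.89 + 0.14 = 11.01 ≈ 11.0 mm.

PW ≈ 11.0 mm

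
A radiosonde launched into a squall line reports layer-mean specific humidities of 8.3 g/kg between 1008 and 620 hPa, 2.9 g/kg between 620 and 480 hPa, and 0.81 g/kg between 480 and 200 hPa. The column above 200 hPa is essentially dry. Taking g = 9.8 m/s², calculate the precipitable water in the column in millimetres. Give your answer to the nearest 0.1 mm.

Precipitable water is the column-integrated vapour mass per unit area: PW = (1/g) Σ q̄ Δp, with q in kg/kg and Δp in Pa (1 kg/m² of water = 1 mm).
Layer 1008–620 hPa: Δp = 388 hPa = 38800 Pa, q̄ = 0.0083 kg/kg → 0.0083 × 38800 / 9.8 = 32.86 mm
Layer 620–480 hPa: Δp = 140 hPa = 14000 Pa, q̄ = 0.0029 kg/kg → 0.0029 × 14000 / 9.8 = 4.14 mm
Layer 480–200 hPa: Δp = 280 hPa = 28000 Pa, q̄ = 0.00081 kg/kg → 0.00081 × 28000 / 9.8 = 2.31 mm
PW = 32.86 + 4.14 + 2.31 = 39.31 ≈ 39.3 mm.

PW ≈ 39.3 mm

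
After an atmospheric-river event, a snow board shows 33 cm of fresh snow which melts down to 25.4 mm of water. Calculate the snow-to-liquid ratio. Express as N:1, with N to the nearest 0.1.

ratio ≈ 13.0

Ratio = snow depth / SWE = 330 mm / 25.4 mm = 13.0, i.e. 13.0:1.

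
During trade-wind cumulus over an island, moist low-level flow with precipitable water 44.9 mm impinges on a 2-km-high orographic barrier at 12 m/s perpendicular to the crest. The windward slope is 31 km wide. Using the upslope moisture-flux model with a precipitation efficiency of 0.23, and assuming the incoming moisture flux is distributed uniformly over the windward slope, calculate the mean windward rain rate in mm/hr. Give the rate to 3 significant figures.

Incoming column moisture flux per unit ridge length: F = V × PW = 12 × 44.9 = 538.8 mm·m/s.
Spread over the 31 km slope with efficiency ε = 0.23: R = ε·F/W = 0.23 × 538.8 / 31000 m = 3.998e-03 mm/s.
R = 3.998e-03 × 3600 = 14.4 mm/hr.

R ≈ 14.4 mm/hr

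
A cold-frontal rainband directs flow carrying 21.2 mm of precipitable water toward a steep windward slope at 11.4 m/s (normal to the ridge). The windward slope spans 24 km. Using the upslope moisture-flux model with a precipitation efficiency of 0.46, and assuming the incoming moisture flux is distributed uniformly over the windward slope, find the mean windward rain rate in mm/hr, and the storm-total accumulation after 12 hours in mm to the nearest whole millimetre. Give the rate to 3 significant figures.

Incoming column moisture flux per unit ridge length: F = V × PW = 11.4 × 21.2 = 241.68 mm·m/s.
Spread over the 24 km slope with efficiency ε = 0.46: R = ε·F/W = 0.46 × 241.68 / 24000 m = 4.632e-03 mm/s.
R = 4.632e-03 × 3600 = 16.7 mm/hr.
Over 12 h: total = 16.7 × 12 = 200.4 ≈ 200 mm.

R ≈ 16.7 mm/hr; total ≈ 200 mm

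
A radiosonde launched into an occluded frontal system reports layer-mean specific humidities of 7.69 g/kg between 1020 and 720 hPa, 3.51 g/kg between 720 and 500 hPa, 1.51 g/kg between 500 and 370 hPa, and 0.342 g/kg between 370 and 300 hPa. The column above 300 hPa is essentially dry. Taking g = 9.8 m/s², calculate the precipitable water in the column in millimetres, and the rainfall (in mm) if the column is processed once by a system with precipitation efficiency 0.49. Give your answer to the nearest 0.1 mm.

Precipitable water is the column-integrated vapour mass per unit area: PW = (1/g) Σ q̄ Δp, with q in kg/kg and Δp in Pa (1 kg/m² of water = 1 mm).
Layer 1020–720 hPa: Δp = 300 hPa = 30000 Pa, q̄ = 0.00769 kg/kg → 0.00769 × 30000 / 9.8 = 23.54 mm
Layer 720–500 hPa: Δp = 220 hPa = 22000 Pa, q̄ = 0.00351 kg/kg → 0.00351 × 22000 / 9.8 = 7.88 mm
Layer 500–370 hPa: Δp = 130 hPa = 13000 Pa, q̄ = 0.00151 kg/kg → 0.00151 × 13000 / 9.8 = 2.00 mm
Layer 370–300 hPa: Δp = 70 hPa = 7000 Pa, q̄ = 0.000342 kg/kg → 0.000342 × 7000 / 9.8 = 0.24 mm
PW = 23.54 + 7.88 + 2.00 + 0.24 = 33.66 ≈ 33.7 mm.
Rainfall = ε × PW = 0.49 × 33.7 = 16.5 mm.

PW ≈ 33.7 mm; rainfall ≈ 16.5 mm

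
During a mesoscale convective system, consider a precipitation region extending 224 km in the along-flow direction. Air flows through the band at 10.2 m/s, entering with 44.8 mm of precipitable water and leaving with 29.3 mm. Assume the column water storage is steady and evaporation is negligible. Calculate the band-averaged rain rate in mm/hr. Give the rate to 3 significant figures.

R ≈ 2.54 mm/hr

Column moisture flux per unit crosswind length is F = V × PW.
Inflow: F_in = 10.2 × 44.8 = 456.96 mm·m/s
Outflow: F_out = 10.2 × 29.3 = 298.86 mm·m/s
Steady-state rate R = (F_in − F_out)/L = (456.96 − 298.86) / 224000 m = 7.058e-04 mm/s.
R = 7.058e-04 × 3600 = 2.54 mm/hr.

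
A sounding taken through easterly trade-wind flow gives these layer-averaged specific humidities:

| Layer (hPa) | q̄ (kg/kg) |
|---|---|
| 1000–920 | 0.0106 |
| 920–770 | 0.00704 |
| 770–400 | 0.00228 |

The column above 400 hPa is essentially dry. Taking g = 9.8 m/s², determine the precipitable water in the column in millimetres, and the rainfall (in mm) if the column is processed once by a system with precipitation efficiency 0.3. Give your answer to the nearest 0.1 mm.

Precipitable water is the column-integrated vapour mass per unit area: PW = (1/g) Σ q̄ Δp, with q in kg/kg and Δp in Pa (1 kg/m² of water = 1 mm).
Layer 1000–920 hPa: Δp = 80 hPa = 8000 Pa, q̄ = 0.0106 kg/kg → 0.0106 × 8000 / 9.8 = 8.65 mm
Layer 920–770 hPa: Δp = 150 hPa = 15000 Pa, q̄ = 0.00704 kg/kg → 0.00704 × 15000 / 9.8 = 10.78 mm
Layer 770–400 hPa: Δp = 370 hPa = 37000 Pa, q̄ = 0.00228 kg/kg → 0.00228 × 37000 / 9.8 = 8.61 mm
PW = 8.65 + 10.78 + 8.61 = 28.04 ≈ 28.0 mm.
Rainfall = ε × PW = 0.3 × 28.0 = 8.4 mm.

PW ≈ 28.0 mm; rainfall ≈ 8.4 mm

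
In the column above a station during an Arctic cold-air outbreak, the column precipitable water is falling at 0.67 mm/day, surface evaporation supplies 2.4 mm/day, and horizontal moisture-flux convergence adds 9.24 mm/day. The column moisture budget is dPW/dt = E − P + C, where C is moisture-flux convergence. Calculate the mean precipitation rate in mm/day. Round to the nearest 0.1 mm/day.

P ≈ 12.3 mm/day

dPW/dt = -0.67 mm/day.
P = E + C − dPW/dt = 2.4 + (9.24) − (-0.67) = 12.3 mm/day.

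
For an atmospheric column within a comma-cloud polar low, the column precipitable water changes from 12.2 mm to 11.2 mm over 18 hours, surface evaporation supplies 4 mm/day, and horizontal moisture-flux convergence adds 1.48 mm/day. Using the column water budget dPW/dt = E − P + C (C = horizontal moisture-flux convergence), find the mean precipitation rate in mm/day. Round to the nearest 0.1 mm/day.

dPW/dt = (11.2 − 12.2) mm / (18/24 day) = -1.333 mm/day.
P = E + C − dPW/dt = 4 + (1.48) − (-1.333) = 6.8 mm/day.

P ≈ 6.8 mm/day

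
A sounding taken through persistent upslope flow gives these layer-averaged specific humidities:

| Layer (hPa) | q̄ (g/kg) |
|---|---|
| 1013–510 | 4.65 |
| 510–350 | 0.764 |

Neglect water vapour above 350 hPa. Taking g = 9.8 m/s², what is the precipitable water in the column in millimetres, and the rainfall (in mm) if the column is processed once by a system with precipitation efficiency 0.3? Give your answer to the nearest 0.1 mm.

Precipitable water is the column-integrated vapour mass per unit area: PW = (1/g) Σ q̄ Δp, with q in kg/kg and Δp in Pa (1 kg/m² of water = 1 mm).
Layer 1013–510 hPa: Δp = 503 hPa = 50300 Pa, q̄ = 0.00465 kg/kg → 0.00465 × 50300 / 9.8 = 23.87 mm
Layer 510–350 hPa: Δp = 160 hPa = 16000 Pa, q̄ = 0.000764 kg/kg → 0.000764 × 16000 / 9.8 = 1.25 mm
PW = 23.87 + 1.25 = 25.12 ≈ 25.1 mm.
Rainfall = ε × PW = 0.3 × 25.1 = 7.5 mm.

PW ≈ 25.1 mm; rainfall ≈ 7.5 mm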